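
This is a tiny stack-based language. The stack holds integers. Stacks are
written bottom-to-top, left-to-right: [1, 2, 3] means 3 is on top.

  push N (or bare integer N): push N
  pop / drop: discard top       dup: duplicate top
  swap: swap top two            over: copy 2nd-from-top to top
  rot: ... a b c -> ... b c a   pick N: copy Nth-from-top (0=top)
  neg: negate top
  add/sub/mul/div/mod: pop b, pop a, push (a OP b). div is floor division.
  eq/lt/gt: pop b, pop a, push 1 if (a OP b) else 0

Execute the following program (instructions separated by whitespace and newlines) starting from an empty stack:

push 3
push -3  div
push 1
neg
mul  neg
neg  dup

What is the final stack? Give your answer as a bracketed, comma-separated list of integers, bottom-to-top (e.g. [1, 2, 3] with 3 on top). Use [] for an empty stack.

After 'push 3': [3]
After 'push -3': [3, -3]
After 'div': [-1]
After 'push 1': [-1, 1]
After 'neg': [-1, -1]
After 'mul': [1]
After 'neg': [-1]
After 'neg': [1]
After 'dup': [1, 1]

Answer: [1, 1]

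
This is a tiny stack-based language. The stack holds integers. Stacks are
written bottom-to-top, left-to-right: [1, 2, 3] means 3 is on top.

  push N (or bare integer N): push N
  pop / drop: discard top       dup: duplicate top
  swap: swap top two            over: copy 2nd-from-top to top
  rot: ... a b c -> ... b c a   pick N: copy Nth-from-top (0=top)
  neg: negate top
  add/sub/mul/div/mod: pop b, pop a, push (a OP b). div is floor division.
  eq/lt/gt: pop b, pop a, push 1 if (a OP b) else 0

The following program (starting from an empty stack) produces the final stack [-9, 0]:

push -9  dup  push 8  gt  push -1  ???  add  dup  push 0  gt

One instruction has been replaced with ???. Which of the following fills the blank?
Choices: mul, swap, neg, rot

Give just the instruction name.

Stack before ???: [-9, 0, -1]
Stack after ???:  [-9, 0]
Checking each choice:
  mul: MATCH
  swap: produces [-9, -1, 0]
  neg: produces [-9, 1, 1]
  rot: produces [0, -10, 0]


Answer: mul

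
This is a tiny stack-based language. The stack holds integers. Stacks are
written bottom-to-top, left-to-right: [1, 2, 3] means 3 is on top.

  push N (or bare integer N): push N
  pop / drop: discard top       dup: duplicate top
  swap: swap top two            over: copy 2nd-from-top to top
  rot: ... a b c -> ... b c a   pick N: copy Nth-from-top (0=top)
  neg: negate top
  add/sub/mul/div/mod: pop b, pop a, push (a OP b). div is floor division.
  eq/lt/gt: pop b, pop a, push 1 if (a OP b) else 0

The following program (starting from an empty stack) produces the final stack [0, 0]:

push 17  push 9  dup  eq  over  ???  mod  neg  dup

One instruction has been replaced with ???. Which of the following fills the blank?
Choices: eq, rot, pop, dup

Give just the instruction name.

Answer: pop

Derivation:
Stack before ???: [17, 1, 17]
Stack after ???:  [17, 1]
Checking each choice:
  eq: modulo by zero
  rot: produces [1, 0, 0]
  pop: MATCH
  dup: produces [17, 1, 0, 0]


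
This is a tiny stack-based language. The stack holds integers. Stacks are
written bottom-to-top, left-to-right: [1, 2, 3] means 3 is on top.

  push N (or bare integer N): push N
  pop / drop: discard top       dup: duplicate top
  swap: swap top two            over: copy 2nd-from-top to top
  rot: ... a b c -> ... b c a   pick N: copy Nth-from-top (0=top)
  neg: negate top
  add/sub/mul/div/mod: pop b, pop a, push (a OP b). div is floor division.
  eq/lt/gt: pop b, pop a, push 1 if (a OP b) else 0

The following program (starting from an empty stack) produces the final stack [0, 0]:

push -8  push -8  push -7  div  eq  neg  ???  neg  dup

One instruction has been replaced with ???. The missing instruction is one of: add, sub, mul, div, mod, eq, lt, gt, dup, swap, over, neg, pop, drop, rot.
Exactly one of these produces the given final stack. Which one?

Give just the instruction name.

Answer: neg

Derivation:
Stack before ???: [0]
Stack after ???:  [0]
The instruction that transforms [0] -> [0] is: neg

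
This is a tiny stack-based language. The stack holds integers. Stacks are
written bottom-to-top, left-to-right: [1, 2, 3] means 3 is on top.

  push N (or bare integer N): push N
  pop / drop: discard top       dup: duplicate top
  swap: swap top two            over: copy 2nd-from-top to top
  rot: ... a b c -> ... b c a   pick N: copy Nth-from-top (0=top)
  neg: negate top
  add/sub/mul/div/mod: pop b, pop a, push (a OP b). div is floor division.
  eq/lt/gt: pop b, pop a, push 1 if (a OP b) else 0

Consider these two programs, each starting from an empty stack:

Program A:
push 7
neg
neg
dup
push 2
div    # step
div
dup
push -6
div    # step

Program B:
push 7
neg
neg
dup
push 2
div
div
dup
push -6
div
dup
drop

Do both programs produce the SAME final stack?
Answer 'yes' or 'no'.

Answer: yes

Derivation:
Program A trace:
  After 'push 7': [7]
  After 'neg': [-7]
  After 'neg': [7]
  After 'dup': [7, 7]
  After 'push 2': [7, 7, 2]
  After 'div': [7, 3]
  After 'div': [2]
  After 'dup': [2, 2]
  After 'push -6': [2, 2, -6]
  After 'div': [2, -1]
Program A final stack: [2, -1]

Program B trace:
  After 'push 7': [7]
  After 'neg': [-7]
  After 'neg': [7]
  After 'dup': [7, 7]
  After 'push 2': [7, 7, 2]
  After 'div': [7, 3]
  After 'div': [2]
  After 'dup': [2, 2]
  After 'push -6': [2, 2, -6]
  After 'div': [2, -1]
  After 'dup': [2, -1, -1]
  After 'drop': [2, -1]
Program B final stack: [2, -1]
Same: yes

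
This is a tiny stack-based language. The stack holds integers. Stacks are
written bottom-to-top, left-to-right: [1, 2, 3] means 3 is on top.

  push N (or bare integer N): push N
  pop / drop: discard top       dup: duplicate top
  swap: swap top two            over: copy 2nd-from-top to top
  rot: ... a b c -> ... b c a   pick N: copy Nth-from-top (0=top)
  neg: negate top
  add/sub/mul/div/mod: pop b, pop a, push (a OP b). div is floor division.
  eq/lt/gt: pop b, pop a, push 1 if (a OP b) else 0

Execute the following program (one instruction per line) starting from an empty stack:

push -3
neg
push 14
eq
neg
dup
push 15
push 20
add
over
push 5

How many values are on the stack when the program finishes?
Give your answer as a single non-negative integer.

Answer: 5

Derivation:
After 'push -3': stack = [-3] (depth 1)
After 'neg': stack = [3] (depth 1)
After 'push 14': stack = [3, 14] (depth 2)
After 'eq': stack = [0] (depth 1)
After 'neg': stack = [0] (depth 1)
After 'dup': stack = [0, 0] (depth 2)
After 'push 15': stack = [0, 0, 15] (depth 3)
After 'push 20': stack = [0, 0, 15, 20] (depth 4)
After 'add': stack = [0, 0, 35] (depth 3)
After 'over': stack = [0, 0, 35, 0] (depth 4)
After 'push 5': stack = [0, 0, 35, 0, 5] (depth 5)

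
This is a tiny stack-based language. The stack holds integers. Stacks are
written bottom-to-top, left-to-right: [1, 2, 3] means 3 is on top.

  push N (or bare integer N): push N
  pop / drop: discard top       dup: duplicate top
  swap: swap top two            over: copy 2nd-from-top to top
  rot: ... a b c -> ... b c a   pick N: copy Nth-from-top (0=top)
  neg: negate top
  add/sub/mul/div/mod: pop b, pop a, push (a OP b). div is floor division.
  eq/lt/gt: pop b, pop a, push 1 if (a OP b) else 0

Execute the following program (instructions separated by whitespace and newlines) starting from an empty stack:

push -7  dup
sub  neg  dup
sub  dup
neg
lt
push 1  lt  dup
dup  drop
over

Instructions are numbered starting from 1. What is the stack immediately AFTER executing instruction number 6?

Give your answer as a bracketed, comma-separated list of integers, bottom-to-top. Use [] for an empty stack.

Answer: [0]

Derivation:
Step 1 ('push -7'): [-7]
Step 2 ('dup'): [-7, -7]
Step 3 ('sub'): [0]
Step 4 ('neg'): [0]
Step 5 ('dup'): [0, 0]
Step 6 ('sub'): [0]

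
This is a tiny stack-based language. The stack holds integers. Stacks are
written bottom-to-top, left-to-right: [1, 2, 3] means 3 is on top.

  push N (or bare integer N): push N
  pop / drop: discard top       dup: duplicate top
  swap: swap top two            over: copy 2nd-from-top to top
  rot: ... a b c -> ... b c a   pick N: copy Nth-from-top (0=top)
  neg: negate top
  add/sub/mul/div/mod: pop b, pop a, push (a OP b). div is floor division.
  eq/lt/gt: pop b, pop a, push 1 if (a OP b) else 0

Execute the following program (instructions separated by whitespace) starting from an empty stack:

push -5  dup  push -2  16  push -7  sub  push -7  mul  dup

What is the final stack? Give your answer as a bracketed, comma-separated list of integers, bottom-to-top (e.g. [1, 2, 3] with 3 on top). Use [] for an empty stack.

Answer: [-5, -5, -2, -161, -161]

Derivation:
After 'push -5': [-5]
After 'dup': [-5, -5]
After 'push -2': [-5, -5, -2]
After 'push 16': [-5, -5, -2, 16]
After 'push -7': [-5, -5, -2, 16, -7]
After 'sub': [-5, -5, -2, 23]
After 'push -7': [-5, -5, -2, 23, -7]
After 'mul': [-5, -5, -2, -161]
After 'dup': [-5, -5, -2, -161, -161]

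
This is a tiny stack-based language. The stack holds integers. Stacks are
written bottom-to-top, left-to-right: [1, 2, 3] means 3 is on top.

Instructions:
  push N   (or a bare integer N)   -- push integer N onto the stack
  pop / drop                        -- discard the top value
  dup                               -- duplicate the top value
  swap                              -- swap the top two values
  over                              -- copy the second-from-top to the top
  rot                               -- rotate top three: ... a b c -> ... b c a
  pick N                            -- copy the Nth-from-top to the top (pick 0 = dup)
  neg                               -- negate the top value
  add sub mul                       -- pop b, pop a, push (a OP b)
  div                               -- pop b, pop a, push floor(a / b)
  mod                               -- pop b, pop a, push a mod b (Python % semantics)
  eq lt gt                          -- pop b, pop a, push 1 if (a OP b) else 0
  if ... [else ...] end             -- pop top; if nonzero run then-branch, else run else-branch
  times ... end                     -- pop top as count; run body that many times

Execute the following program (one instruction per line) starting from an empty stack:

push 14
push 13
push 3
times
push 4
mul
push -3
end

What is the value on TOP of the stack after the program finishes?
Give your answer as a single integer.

After 'push 14': [14]
After 'push 13': [14, 13]
After 'push 3': [14, 13, 3]
After 'times': [14, 13]
After 'push 4': [14, 13, 4]
After 'mul': [14, 52]
After 'push -3': [14, 52, -3]
After 'push 4': [14, 52, -3, 4]
After 'mul': [14, 52, -12]
After 'push -3': [14, 52, -12, -3]
After 'push 4': [14, 52, -12, -3, 4]
After 'mul': [14, 52, -12, -12]
After 'push -3': [14, 52, -12, -12, -3]

Answer: -3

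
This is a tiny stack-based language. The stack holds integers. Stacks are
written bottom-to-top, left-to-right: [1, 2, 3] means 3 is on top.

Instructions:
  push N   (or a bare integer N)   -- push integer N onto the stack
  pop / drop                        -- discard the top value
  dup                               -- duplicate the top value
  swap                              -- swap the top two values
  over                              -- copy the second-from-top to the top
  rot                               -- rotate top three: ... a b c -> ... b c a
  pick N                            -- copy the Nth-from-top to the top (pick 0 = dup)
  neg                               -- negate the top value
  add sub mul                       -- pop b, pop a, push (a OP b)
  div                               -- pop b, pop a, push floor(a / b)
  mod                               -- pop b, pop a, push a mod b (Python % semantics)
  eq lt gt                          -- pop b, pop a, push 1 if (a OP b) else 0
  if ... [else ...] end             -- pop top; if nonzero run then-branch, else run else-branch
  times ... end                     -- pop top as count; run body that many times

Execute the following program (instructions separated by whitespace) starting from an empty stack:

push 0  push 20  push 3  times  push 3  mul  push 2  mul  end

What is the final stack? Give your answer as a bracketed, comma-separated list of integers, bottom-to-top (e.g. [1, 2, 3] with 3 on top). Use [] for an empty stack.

After 'push 0': [0]
After 'push 20': [0, 20]
After 'push 3': [0, 20, 3]
After 'times': [0, 20]
After 'push 3': [0, 20, 3]
After 'mul': [0, 60]
After 'push 2': [0, 60, 2]
After 'mul': [0, 120]
After 'push 3': [0, 120, 3]
After 'mul': [0, 360]
After 'push 2': [0, 360, 2]
After 'mul': [0, 720]
After 'push 3': [0, 720, 3]
After 'mul': [0, 2160]
After 'push 2': [0, 2160, 2]
After 'mul': [0, 4320]

Answer: [0, 4320]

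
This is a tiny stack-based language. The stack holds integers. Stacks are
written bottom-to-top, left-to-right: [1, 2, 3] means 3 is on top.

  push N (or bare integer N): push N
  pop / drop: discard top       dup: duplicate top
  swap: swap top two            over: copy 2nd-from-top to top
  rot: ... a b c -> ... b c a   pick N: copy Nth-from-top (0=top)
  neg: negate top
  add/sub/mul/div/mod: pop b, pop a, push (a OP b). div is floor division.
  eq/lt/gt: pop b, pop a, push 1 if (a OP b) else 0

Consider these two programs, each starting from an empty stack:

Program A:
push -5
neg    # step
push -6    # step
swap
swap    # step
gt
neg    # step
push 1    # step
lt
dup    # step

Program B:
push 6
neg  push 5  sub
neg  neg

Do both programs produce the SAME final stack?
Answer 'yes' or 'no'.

Answer: no

Derivation:
Program A trace:
  After 'push -5': [-5]
  After 'neg': [5]
  After 'push -6': [5, -6]
  After 'swap': [-6, 5]
  After 'swap': [5, -6]
  After 'gt': [1]
  After 'neg': [-1]
  After 'push 1': [-1, 1]
  After 'lt': [1]
  After 'dup': [1, 1]
Program A final stack: [1, 1]

Program B trace:
  After 'push 6': [6]
  After 'neg': [-6]
  After 'push 5': [-6, 5]
  After 'sub': [-11]
  After 'neg': [11]
  After 'neg': [-11]
Program B final stack: [-11]
Same: no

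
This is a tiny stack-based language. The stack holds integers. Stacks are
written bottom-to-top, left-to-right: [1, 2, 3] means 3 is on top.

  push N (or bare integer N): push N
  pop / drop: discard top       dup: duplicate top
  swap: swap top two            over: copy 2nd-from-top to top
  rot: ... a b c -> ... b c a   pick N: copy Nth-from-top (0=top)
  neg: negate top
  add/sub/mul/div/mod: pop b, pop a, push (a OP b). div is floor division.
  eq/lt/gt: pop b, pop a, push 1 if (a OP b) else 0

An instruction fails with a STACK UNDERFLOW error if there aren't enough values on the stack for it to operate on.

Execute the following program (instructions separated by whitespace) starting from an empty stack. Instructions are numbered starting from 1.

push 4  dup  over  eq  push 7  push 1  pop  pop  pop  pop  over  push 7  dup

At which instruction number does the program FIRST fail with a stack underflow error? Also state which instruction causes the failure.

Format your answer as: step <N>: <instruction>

Answer: step 11: over

Derivation:
Step 1 ('push 4'): stack = [4], depth = 1
Step 2 ('dup'): stack = [4, 4], depth = 2
Step 3 ('over'): stack = [4, 4, 4], depth = 3
Step 4 ('eq'): stack = [4, 1], depth = 2
Step 5 ('push 7'): stack = [4, 1, 7], depth = 3
Step 6 ('push 1'): stack = [4, 1, 7, 1], depth = 4
Step 7 ('pop'): stack = [4, 1, 7], depth = 3
Step 8 ('pop'): stack = [4, 1], depth = 2
Step 9 ('pop'): stack = [4], depth = 1
Step 10 ('pop'): stack = [], depth = 0
Step 11 ('over'): needs 2 value(s) but depth is 0 — STACK UNDERFLOW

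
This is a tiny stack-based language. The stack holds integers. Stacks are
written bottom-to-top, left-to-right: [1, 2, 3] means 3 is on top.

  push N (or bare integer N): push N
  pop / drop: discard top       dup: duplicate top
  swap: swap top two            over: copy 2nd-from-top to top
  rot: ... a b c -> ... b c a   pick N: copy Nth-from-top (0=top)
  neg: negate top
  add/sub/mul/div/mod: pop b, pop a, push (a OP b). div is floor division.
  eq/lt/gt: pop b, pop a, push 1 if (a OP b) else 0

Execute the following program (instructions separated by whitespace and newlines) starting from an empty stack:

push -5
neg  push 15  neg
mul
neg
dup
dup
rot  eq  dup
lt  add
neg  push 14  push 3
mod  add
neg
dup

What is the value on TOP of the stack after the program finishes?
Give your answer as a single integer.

After 'push -5': [-5]
After 'neg': [5]
After 'push 15': [5, 15]
After 'neg': [5, -15]
After 'mul': [-75]
After 'neg': [75]
After 'dup': [75, 75]
After 'dup': [75, 75, 75]
After 'rot': [75, 75, 75]
After 'eq': [75, 1]
After 'dup': [75, 1, 1]
After 'lt': [75, 0]
After 'add': [75]
After 'neg': [-75]
After 'push 14': [-75, 14]
After 'push 3': [-75, 14, 3]
After 'mod': [-75, 2]
After 'add': [-73]
After 'neg': [73]
After 'dup': [73, 73]

Answer: 73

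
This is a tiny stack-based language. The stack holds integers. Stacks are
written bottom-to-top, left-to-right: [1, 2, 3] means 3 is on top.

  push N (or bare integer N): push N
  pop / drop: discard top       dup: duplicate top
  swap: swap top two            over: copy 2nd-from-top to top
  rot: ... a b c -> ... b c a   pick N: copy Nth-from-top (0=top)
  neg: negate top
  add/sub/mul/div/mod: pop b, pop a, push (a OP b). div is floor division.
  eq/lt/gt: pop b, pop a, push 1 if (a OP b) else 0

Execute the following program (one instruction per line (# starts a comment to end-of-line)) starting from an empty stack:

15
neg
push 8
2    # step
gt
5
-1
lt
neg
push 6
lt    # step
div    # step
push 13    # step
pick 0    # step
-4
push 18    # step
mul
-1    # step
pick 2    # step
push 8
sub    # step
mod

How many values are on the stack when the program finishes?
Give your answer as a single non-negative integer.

After 'push 15': stack = [15] (depth 1)
After 'neg': stack = [-15] (depth 1)
After 'push 8': stack = [-15, 8] (depth 2)
After 'push 2': stack = [-15, 8, 2] (depth 3)
After 'gt': stack = [-15, 1] (depth 2)
After 'push 5': stack = [-15, 1, 5] (depth 3)
After 'push -1': stack = [-15, 1, 5, -1] (depth 4)
After 'lt': stack = [-15, 1, 0] (depth 3)
After 'neg': stack = [-15, 1, 0] (depth 3)
After 'push 6': stack = [-15, 1, 0, 6] (depth 4)
  ...
After 'push 13': stack = [-15, 1, 13] (depth 3)
After 'pick 0': stack = [-15, 1, 13, 13] (depth 4)
After 'push -4': stack = [-15, 1, 13, 13, -4] (depth 5)
After 'push 18': stack = [-15, 1, 13, 13, -4, 18] (depth 6)
After 'mul': stack = [-15, 1, 13, 13, -72] (depth 5)
After 'push -1': stack = [-15, 1, 13, 13, -72, -1] (depth 6)
After 'pick 2': stack = [-15, 1, 13, 13, -72, -1, 13] (depth 7)
After 'push 8': stack = [-15, 1, 13, 13, -72, -1, 13, 8] (depth 8)
After 'sub': stack = [-15, 1, 13, 13, -72, -1, 5] (depth 7)
After 'mod': stack = [-15, 1, 13, 13, -72, 4] (depth 6)

Answer: 6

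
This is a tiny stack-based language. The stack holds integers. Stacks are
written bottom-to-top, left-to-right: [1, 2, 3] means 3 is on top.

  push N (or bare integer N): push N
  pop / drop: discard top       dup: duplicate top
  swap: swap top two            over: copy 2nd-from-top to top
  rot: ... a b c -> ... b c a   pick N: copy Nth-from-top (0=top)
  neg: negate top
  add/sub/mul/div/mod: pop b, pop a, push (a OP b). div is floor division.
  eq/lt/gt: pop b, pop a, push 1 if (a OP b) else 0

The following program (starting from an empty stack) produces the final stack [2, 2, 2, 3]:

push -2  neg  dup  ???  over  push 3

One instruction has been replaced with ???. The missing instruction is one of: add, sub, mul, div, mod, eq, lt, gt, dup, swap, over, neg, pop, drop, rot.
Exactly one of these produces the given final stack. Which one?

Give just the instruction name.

Answer: swap

Derivation:
Stack before ???: [2, 2]
Stack after ???:  [2, 2]
The instruction that transforms [2, 2] -> [2, 2] is: swap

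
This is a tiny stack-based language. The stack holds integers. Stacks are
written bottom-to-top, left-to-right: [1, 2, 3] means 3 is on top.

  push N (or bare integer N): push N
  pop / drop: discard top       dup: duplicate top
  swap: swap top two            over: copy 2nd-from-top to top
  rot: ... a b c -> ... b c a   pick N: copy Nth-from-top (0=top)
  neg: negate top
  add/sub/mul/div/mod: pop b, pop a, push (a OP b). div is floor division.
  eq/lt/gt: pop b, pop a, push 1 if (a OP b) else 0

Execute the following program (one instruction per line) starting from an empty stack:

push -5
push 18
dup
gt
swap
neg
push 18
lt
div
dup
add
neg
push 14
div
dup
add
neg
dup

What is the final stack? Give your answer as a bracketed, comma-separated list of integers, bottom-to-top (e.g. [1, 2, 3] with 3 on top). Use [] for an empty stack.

After 'push -5': [-5]
After 'push 18': [-5, 18]
After 'dup': [-5, 18, 18]
After 'gt': [-5, 0]
After 'swap': [0, -5]
After 'neg': [0, 5]
After 'push 18': [0, 5, 18]
After 'lt': [0, 1]
After 'div': [0]
After 'dup': [0, 0]
After 'add': [0]
After 'neg': [0]
After 'push 14': [0, 14]
After 'div': [0]
After 'dup': [0, 0]
After 'add': [0]
After 'neg': [0]
After 'dup': [0, 0]

Answer: [0, 0]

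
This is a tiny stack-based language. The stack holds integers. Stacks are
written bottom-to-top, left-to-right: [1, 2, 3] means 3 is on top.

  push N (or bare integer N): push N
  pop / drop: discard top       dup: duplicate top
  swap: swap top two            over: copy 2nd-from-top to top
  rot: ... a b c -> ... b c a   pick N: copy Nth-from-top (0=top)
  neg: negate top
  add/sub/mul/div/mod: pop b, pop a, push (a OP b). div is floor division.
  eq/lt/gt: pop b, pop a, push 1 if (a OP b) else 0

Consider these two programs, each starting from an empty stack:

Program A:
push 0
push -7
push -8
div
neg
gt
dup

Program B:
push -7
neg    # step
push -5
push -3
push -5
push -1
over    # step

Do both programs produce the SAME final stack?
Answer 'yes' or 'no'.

Answer: no

Derivation:
Program A trace:
  After 'push 0': [0]
  After 'push -7': [0, -7]
  After 'push -8': [0, -7, -8]
  After 'div': [0, 0]
  After 'neg': [0, 0]
  After 'gt': [0]
  After 'dup': [0, 0]
Program A final stack: [0, 0]

Program B trace:
  After 'push -7': [-7]
  After 'neg': [7]
  After 'push -5': [7, -5]
  After 'push -3': [7, -5, -3]
  After 'push -5': [7, -5, -3, -5]
  After 'push -1': [7, -5, -3, -5, -1]
  After 'over': [7, -5, -3, -5, -1, -5]
Program B final stack: [7, -5, -3, -5, -1, -5]
Same: no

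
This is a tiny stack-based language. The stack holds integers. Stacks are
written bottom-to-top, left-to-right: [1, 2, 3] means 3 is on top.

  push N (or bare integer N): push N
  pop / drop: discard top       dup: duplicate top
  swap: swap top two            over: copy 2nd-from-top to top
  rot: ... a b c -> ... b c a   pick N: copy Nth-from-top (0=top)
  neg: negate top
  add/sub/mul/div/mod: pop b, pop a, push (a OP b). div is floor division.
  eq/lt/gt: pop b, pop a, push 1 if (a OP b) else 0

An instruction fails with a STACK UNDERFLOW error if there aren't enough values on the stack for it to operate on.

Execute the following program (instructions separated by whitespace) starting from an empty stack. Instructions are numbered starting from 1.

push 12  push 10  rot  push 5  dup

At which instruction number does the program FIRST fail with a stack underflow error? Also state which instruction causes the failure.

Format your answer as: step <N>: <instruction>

Step 1 ('push 12'): stack = [12], depth = 1
Step 2 ('push 10'): stack = [12, 10], depth = 2
Step 3 ('rot'): needs 3 value(s) but depth is 2 — STACK UNDERFLOW

Answer: step 3: rot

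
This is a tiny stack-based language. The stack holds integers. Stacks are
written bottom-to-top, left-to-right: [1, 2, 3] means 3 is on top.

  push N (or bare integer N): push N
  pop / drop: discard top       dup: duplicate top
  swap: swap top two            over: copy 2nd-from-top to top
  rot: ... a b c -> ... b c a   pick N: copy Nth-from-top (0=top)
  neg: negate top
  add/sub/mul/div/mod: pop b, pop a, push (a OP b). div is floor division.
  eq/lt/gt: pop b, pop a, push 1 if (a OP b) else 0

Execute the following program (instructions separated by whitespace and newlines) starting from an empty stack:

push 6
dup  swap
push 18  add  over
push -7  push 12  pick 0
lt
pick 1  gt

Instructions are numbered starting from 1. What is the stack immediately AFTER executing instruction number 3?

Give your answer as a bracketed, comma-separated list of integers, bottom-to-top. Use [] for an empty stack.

Answer: [6, 6]

Derivation:
Step 1 ('push 6'): [6]
Step 2 ('dup'): [6, 6]
Step 3 ('swap'): [6, 6]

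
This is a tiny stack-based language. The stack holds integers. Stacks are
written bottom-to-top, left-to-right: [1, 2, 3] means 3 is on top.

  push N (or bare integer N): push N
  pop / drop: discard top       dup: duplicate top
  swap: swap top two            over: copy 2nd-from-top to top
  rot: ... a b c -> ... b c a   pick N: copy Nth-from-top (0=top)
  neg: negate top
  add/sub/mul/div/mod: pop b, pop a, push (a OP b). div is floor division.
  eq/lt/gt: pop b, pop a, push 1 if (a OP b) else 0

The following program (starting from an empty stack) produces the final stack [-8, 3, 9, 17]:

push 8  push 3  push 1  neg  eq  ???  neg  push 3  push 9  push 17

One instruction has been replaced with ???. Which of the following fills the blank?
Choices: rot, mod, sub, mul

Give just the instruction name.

Answer: sub

Derivation:
Stack before ???: [8, 0]
Stack after ???:  [8]
Checking each choice:
  rot: stack underflow (need 3, have 2)
  mod: modulo by zero
  sub: MATCH
  mul: produces [0, 3, 9, 17]


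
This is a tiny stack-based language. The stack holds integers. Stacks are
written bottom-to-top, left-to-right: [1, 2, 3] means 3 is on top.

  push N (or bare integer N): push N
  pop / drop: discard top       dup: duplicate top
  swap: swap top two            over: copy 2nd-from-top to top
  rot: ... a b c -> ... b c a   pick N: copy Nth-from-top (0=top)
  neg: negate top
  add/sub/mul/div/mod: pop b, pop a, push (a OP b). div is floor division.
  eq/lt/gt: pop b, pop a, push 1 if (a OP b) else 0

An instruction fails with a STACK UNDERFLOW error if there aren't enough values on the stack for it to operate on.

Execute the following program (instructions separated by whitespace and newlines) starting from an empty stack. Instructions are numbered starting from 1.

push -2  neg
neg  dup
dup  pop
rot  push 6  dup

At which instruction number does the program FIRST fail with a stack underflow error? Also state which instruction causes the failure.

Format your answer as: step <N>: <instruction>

Step 1 ('push -2'): stack = [-2], depth = 1
Step 2 ('neg'): stack = [2], depth = 1
Step 3 ('neg'): stack = [-2], depth = 1
Step 4 ('dup'): stack = [-2, -2], depth = 2
Step 5 ('dup'): stack = [-2, -2, -2], depth = 3
Step 6 ('pop'): stack = [-2, -2], depth = 2
Step 7 ('rot'): needs 3 value(s) but depth is 2 — STACK UNDERFLOW

Answer: step 7: rot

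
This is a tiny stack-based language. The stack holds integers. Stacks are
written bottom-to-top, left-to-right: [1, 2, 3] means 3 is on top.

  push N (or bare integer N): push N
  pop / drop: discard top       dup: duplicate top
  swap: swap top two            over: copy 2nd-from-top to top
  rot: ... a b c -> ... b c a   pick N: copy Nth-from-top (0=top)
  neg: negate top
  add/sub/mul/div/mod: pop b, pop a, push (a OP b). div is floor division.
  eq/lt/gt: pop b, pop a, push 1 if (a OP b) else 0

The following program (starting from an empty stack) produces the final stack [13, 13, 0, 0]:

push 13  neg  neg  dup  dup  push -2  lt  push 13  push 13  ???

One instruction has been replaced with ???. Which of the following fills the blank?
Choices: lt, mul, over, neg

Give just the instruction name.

Stack before ???: [13, 13, 0, 13, 13]
Stack after ???:  [13, 13, 0, 0]
Checking each choice:
  lt: MATCH
  mul: produces [13, 13, 0, 169]
  over: produces [13, 13, 0, 13, 13, 13]
  neg: produces [13, 13, 0, 13, -13]


Answer: lt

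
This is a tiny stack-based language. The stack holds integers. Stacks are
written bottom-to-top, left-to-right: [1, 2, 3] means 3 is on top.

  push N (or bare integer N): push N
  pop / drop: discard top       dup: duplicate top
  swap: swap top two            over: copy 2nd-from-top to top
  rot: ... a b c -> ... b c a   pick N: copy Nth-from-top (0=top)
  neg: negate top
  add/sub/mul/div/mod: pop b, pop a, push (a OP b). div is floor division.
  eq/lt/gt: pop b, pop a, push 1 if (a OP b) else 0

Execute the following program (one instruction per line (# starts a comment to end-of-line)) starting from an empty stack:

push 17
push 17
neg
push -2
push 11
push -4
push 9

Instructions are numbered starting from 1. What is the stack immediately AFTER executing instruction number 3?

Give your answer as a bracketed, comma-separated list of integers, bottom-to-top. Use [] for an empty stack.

Answer: [17, -17]

Derivation:
Step 1 ('push 17'): [17]
Step 2 ('push 17'): [17, 17]
Step 3 ('neg'): [17, -17]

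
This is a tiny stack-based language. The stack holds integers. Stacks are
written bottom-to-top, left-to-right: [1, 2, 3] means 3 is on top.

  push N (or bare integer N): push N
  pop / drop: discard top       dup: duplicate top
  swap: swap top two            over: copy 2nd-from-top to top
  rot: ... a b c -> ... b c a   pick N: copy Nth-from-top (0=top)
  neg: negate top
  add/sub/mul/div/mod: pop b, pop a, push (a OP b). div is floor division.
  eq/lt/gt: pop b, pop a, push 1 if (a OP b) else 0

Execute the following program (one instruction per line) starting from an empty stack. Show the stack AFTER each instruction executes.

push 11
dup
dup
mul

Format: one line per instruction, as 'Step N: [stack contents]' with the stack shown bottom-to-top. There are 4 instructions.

Step 1: [11]
Step 2: [11, 11]
Step 3: [11, 11, 11]
Step 4: [11, 121]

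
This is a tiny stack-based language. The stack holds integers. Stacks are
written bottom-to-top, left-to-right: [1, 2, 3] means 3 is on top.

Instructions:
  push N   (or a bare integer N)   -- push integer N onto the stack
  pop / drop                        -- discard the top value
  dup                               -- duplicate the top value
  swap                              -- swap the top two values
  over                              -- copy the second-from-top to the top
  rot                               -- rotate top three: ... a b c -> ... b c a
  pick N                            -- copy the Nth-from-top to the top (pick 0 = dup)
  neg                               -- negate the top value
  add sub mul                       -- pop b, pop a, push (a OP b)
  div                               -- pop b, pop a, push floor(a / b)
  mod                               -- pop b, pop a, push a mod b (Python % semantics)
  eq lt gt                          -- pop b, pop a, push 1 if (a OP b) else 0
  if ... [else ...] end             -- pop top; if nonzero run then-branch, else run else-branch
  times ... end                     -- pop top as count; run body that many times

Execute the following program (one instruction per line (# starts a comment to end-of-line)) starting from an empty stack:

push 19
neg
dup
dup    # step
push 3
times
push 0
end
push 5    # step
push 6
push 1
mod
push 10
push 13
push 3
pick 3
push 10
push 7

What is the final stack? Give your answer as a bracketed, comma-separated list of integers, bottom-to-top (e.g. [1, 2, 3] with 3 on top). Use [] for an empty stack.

After 'push 19': [19]
After 'neg': [-19]
After 'dup': [-19, -19]
After 'dup': [-19, -19, -19]
After 'push 3': [-19, -19, -19, 3]
After 'times': [-19, -19, -19]
After 'push 0': [-19, -19, -19, 0]
After 'push 0': [-19, -19, -19, 0, 0]
After 'push 0': [-19, -19, -19, 0, 0, 0]
After 'push 5': [-19, -19, -19, 0, 0, 0, 5]
After 'push 6': [-19, -19, -19, 0, 0, 0, 5, 6]
After 'push 1': [-19, -19, -19, 0, 0, 0, 5, 6, 1]
After 'mod': [-19, -19, -19, 0, 0, 0, 5, 0]
After 'push 10': [-19, -19, -19, 0, 0, 0, 5, 0, 10]
After 'push 13': [-19, -19, -19, 0, 0, 0, 5, 0, 10, 13]
After 'push 3': [-19, -19, -19, 0, 0, 0, 5, 0, 10, 13, 3]
After 'pick 3': [-19, -19, -19, 0, 0, 0, 5, 0, 10, 13, 3, 0]
After 'push 10': [-19, -19, -19, 0, 0, 0, 5, 0, 10, 13, 3, 0, 10]
After 'push 7': [-19, -19, -19, 0, 0, 0, 5, 0, 10, 13, 3, 0, 10, 7]

Answer: [-19, -19, -19, 0, 0, 0, 5, 0, 10, 13, 3, 0, 10, 7]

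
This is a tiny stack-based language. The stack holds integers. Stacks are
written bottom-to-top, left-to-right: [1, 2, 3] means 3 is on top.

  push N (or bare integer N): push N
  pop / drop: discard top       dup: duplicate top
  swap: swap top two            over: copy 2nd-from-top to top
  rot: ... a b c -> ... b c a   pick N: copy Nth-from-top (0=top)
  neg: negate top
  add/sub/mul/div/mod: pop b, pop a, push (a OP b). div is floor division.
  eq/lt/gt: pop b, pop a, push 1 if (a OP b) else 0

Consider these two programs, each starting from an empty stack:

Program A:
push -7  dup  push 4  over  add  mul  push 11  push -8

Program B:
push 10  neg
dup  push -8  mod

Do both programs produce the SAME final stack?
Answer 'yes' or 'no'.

Answer: no

Derivation:
Program A trace:
  After 'push -7': [-7]
  After 'dup': [-7, -7]
  After 'push 4': [-7, -7, 4]
  After 'over': [-7, -7, 4, -7]
  After 'add': [-7, -7, -3]
  After 'mul': [-7, 21]
  After 'push 11': [-7, 21, 11]
  After 'push -8': [-7, 21, 11, -8]
Program A final stack: [-7, 21, 11, -8]

Program B trace:
  After 'push 10': [10]
  After 'neg': [-10]
  After 'dup': [-10, -10]
  After 'push -8': [-10, -10, -8]
  After 'mod': [-10, -2]
Program B final stack: [-10, -2]
Same: no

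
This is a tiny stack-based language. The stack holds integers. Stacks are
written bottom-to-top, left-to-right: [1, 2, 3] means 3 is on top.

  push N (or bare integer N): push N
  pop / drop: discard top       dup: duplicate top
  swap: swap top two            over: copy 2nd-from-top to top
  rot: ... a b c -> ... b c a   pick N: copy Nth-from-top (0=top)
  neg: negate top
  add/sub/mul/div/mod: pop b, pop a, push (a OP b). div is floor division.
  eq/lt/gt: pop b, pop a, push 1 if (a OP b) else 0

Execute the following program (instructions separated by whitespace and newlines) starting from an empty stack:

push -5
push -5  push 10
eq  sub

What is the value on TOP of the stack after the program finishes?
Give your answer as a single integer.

After 'push -5': [-5]
After 'push -5': [-5, -5]
After 'push 10': [-5, -5, 10]
After 'eq': [-5, 0]
After 'sub': [-5]

Answer: -5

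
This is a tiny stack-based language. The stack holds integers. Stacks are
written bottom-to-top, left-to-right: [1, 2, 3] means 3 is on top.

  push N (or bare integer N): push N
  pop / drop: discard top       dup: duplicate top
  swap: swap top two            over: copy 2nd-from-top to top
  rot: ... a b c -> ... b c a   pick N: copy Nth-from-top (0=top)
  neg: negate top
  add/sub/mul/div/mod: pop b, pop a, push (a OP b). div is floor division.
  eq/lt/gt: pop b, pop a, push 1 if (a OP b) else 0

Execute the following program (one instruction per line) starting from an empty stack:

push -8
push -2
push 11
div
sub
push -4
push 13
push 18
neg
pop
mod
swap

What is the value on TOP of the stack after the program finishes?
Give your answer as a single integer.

Answer: -7

Derivation:
After 'push -8': [-8]
After 'push -2': [-8, -2]
After 'push 11': [-8, -2, 11]
After 'div': [-8, -1]
After 'sub': [-7]
After 'push -4': [-7, -4]
After 'push 13': [-7, -4, 13]
After 'push 18': [-7, -4, 13, 18]
After 'neg': [-7, -4, 13, -18]
After 'pop': [-7, -4, 13]
After 'mod': [-7, 9]
After 'swap': [9, -7]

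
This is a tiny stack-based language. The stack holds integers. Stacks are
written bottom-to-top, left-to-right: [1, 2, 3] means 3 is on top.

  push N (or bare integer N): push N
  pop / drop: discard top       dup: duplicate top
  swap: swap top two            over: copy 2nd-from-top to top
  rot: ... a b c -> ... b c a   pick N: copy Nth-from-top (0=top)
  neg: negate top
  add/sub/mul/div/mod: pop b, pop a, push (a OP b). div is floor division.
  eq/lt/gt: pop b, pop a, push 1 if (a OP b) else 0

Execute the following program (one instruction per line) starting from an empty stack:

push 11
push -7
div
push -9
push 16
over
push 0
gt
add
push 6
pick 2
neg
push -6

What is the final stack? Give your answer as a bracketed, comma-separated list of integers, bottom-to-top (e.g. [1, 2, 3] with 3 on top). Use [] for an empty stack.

After 'push 11': [11]
After 'push -7': [11, -7]
After 'div': [-2]
After 'push -9': [-2, -9]
After 'push 16': [-2, -9, 16]
After 'over': [-2, -9, 16, -9]
After 'push 0': [-2, -9, 16, -9, 0]
After 'gt': [-2, -9, 16, 0]
After 'add': [-2, -9, 16]
After 'push 6': [-2, -9, 16, 6]
After 'pick 2': [-2, -9, 16, 6, -9]
After 'neg': [-2, -9, 16, 6, 9]
After 'push -6': [-2, -9, 16, 6, 9, -6]

Answer: [-2, -9, 16, 6, 9, -6]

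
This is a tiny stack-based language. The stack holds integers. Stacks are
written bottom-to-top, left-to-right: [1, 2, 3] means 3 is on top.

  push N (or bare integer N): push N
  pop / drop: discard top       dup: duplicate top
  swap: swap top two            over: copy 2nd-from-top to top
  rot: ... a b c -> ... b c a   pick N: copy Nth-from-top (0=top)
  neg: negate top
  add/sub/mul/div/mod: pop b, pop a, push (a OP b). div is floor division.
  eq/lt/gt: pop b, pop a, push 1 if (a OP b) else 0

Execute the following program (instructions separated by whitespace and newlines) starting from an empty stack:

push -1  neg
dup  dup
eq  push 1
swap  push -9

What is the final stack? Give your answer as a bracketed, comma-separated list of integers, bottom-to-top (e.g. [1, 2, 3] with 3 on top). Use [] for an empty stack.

After 'push -1': [-1]
After 'neg': [1]
After 'dup': [1, 1]
After 'dup': [1, 1, 1]
After 'eq': [1, 1]
After 'push 1': [1, 1, 1]
After 'swap': [1, 1, 1]
After 'push -9': [1, 1, 1, -9]

Answer: [1, 1, 1, -9]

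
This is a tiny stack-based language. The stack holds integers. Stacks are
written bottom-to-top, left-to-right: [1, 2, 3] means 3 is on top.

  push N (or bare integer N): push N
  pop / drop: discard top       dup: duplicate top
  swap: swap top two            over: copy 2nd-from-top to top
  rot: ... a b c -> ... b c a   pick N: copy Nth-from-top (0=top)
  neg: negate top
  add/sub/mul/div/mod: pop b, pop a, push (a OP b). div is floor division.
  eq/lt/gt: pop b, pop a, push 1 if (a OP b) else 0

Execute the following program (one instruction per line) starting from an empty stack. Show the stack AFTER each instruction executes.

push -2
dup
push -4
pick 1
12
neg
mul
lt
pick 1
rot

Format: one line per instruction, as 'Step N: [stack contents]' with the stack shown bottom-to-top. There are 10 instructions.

Step 1: [-2]
Step 2: [-2, -2]
Step 3: [-2, -2, -4]
Step 4: [-2, -2, -4, -2]
Step 5: [-2, -2, -4, -2, 12]
Step 6: [-2, -2, -4, -2, -12]
Step 7: [-2, -2, -4, 24]
Step 8: [-2, -2, 1]
Step 9: [-2, -2, 1, -2]
Step 10: [-2, 1, -2, -2]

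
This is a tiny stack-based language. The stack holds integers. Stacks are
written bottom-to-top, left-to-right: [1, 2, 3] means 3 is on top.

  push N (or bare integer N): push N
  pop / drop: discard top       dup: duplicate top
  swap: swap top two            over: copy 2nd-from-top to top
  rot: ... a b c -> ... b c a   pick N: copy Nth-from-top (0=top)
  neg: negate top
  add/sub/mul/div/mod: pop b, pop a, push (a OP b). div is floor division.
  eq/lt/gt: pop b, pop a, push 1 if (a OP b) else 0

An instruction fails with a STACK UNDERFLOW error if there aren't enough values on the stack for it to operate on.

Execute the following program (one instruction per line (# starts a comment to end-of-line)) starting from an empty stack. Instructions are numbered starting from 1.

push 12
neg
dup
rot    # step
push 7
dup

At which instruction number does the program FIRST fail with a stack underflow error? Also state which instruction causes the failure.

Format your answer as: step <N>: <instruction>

Answer: step 4: rot

Derivation:
Step 1 ('push 12'): stack = [12], depth = 1
Step 2 ('neg'): stack = [-12], depth = 1
Step 3 ('dup'): stack = [-12, -12], depth = 2
Step 4 ('rot'): needs 3 value(s) but depth is 2 — STACK UNDERFLOW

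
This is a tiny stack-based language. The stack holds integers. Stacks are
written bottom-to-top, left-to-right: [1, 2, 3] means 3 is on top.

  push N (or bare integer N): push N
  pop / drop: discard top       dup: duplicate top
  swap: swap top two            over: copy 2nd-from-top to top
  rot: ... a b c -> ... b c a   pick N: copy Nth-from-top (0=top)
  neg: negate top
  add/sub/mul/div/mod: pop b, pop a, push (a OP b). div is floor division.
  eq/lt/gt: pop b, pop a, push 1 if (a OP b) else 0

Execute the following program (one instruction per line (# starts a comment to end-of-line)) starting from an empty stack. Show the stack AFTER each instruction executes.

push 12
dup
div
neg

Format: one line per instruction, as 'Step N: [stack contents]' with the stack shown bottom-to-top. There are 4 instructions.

Step 1: [12]
Step 2: [12, 12]
Step 3: [1]
Step 4: [-1]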